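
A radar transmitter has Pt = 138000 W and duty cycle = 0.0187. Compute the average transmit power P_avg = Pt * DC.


P_avg = 138000 * 0.0187 = 2580.6 W

2580.6 W


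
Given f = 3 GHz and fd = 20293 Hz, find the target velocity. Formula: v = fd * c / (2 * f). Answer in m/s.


v = 20293 * 3e8 / (2 * 3000000000.0) = 1014.7 m/s

1014.7 m/s


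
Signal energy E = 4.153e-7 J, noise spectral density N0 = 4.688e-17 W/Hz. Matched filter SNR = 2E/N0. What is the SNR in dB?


SNR_lin = 2 * 4.153e-7 / 4.688e-17 = 1.772e10
SNR_dB = 10*log10(1.772e10) = 102.5 dB

102.5 dB


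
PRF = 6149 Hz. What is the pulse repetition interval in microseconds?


PRI = 1/6149 = 0.0001626281 s = 162.6 us

162.6 us


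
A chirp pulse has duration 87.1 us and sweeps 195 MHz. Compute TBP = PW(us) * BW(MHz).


TBP = 87.1 * 195 = 16984.5

16984.5


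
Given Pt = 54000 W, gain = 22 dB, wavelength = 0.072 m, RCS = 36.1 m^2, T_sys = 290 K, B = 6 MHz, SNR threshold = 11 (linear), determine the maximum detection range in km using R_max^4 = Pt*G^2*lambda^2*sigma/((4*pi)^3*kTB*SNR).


G_lin = 10^(22/10) = 158.489319
R^4 = 54000 * 158.489319^2 * 0.072^2 * 36.1 / ((4*pi)^3 * 1.38e-23 * 290 * 6000000.0 * 11)
R^4 = 4.84301e17 m^4
R_max = (4.84301e17)^(1/4) = 26380.2 m = 26.4 km

26.4 km


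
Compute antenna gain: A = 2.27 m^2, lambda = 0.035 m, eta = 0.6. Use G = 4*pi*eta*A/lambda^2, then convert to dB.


G_linear = 4*pi*0.6*2.27/0.035^2 = 13971.75
G_dB = 10*log10(13971.75) = 41.5 dB

41.5 dB


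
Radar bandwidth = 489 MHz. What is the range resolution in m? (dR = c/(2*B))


dR = 3e8 / (2 * 489000000.0) = 0.31 m

0.31 m


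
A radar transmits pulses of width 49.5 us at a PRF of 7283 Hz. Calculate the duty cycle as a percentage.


DC = 49.5e-6 * 7283 * 100 = 36.05%

36.05%


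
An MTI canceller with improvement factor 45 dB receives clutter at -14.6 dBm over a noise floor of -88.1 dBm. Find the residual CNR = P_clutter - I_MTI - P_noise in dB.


CNR = -14.6 - 45 - (-88.1) = 28.5 dB

28.5 dB


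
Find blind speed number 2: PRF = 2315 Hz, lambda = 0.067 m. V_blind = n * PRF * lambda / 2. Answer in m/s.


V_blind = 2 * 2315 * 0.067 / 2 = 155.1 m/s

155.1 m/s


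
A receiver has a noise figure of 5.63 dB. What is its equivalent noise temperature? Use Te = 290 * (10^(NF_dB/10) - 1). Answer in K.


NF_lin = 10^(5.63/10) = 3.655948
Te = 290 * (3.655948 - 1) = 770.2 K

770.2 K


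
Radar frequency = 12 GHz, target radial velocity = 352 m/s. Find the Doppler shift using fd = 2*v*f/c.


fd = 2 * 352 * 12000000000.0 / 3e8 = 28160.0 Hz

28160.0 Hz


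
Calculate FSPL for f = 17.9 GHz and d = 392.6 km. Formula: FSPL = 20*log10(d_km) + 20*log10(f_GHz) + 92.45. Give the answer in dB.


20*log10(392.6) = 51.88
20*log10(17.9) = 25.06
FSPL = 169.4 dB

169.4 dB


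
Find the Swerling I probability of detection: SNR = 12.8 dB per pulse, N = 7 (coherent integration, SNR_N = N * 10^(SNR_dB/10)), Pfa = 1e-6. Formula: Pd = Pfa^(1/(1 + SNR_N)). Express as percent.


SNR_lin = 10^(12.8/10) = 19.05461
SNR_N = 7 * 19.05461 = 133.38227
1/(1 + SNR_N) = 1/134.38227 = 0.0074415
Pd = (1e-6)^0.0074415 = 0.9023
Pd = 90.2%

90.2%


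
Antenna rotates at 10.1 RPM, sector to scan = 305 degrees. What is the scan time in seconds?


t = 305 / (10.1 * 360) * 60 = 5.03 s

5.03 s


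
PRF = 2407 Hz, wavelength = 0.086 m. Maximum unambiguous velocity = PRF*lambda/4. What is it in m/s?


V_ua = 2407 * 0.086 / 4 = 51.8 m/s

51.8 m/s


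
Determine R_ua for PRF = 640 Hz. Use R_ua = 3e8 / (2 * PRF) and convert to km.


R_ua = 3e8 / (2 * 640) = 234375.0 m = 234.4 km

234.4 km


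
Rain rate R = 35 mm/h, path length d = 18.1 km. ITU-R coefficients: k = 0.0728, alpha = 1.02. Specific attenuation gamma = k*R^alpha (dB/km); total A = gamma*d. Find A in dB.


gamma = 0.0728 * 35^1.02 = 2.735778 dB/km
A = 2.735778 * 18.1 = 49.52 dB

49.52 dB


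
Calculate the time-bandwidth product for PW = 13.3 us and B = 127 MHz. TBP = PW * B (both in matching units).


TBP = 13.3 * 127 = 1689.1

1689.1


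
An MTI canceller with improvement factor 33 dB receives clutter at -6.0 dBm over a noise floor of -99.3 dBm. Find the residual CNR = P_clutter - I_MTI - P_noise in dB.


CNR = -6.0 - 33 - (-99.3) = 60.3 dB

60.3 dB


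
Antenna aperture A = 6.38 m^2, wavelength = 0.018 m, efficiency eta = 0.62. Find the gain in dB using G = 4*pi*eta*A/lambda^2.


G_linear = 4*pi*0.62*6.38/0.018^2 = 153418.32
G_dB = 10*log10(153418.32) = 51.9 dB

51.9 dB


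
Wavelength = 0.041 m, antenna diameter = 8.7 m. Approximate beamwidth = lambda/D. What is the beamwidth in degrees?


BW_rad = 0.041 / 8.7 = 0.004713
BW_deg = 0.27 degrees

0.27 degrees


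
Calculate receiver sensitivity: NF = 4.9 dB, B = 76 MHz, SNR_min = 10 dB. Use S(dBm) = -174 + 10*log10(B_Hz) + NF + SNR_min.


10*log10(76000000.0) = 78.81
S = -174 + 78.81 + 4.9 + 10 = -80.3 dBm

-80.3 dBm


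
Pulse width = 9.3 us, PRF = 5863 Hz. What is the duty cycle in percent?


DC = 9.3e-6 * 5863 * 100 = 5.45%

5.45%


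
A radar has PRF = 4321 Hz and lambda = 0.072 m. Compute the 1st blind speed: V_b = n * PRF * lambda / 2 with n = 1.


V_blind = 1 * 4321 * 0.072 / 2 = 155.6 m/s

155.6 m/s


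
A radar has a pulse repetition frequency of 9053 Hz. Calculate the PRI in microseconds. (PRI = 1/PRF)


PRI = 1/9053 = 0.0001104606 s = 110.5 us

110.5 us


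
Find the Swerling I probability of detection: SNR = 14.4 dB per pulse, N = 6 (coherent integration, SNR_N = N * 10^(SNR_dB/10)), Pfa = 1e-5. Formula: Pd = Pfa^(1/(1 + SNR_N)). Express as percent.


SNR_lin = 10^(14.4/10) = 27.54229
SNR_N = 6 * 27.54229 = 165.25374
1/(1 + SNR_N) = 1/166.25374 = 0.0060149
Pd = (1e-5)^0.0060149 = 0.93309
Pd = 93.3%

93.3%


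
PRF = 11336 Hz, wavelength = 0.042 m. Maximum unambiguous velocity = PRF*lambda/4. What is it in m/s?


V_ua = 11336 * 0.042 / 4 = 119.0 m/s

119.0 m/s


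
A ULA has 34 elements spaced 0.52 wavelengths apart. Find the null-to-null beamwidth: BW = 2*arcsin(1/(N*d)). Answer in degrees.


1/(N*d) = 1/(34*0.52) = 0.056561
BW = 2*arcsin(0.056561) = 6.5 degrees

6.5 degrees


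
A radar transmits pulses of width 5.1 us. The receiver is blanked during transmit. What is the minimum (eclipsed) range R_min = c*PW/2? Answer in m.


R_min = 3e8 * 5.1e-6 / 2 = 765.0 m

765.0 m


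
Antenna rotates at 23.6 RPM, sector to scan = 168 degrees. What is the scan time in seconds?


t = 168 / (23.6 * 360) * 60 = 1.19 s

1.19 s


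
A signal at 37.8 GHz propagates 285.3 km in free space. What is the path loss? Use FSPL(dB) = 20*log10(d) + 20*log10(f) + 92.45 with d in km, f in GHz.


20*log10(285.3) = 49.11
20*log10(37.8) = 31.55
FSPL = 173.1 dB

173.1 dB


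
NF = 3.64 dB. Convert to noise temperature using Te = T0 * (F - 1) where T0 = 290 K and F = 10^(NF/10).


NF_lin = 10^(3.64/10) = 2.312065
Te = 290 * (2.312065 - 1) = 380.5 K

380.5 K


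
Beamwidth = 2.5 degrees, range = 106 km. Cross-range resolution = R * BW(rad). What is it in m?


BW_rad = 0.043633231
CR = 106000 * 0.043633231 = 4625.1 m

4625.1 m


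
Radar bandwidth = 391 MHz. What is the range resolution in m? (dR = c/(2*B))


dR = 3e8 / (2 * 391000000.0) = 0.38 m

0.38 m


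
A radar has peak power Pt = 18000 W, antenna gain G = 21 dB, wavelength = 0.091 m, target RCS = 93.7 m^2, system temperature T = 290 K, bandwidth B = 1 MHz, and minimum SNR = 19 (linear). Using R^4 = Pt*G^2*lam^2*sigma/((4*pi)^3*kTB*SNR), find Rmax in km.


G_lin = 10^(21/10) = 125.892541
R^4 = 18000 * 125.892541^2 * 0.091^2 * 93.7 / ((4*pi)^3 * 1.38e-23 * 290 * 1000000.0 * 19)
R^4 = 1.46702e18 m^4
R_max = (1.46702e18)^(1/4) = 34802.4 m = 34.8 km

34.8 km


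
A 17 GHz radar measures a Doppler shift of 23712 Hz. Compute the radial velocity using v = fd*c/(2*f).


v = 23712 * 3e8 / (2 * 17000000000.0) = 209.2 m/s

209.2 m/s


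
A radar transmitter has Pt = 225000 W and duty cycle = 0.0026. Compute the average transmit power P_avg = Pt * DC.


P_avg = 225000 * 0.0026 = 585.0 W

585.0 W


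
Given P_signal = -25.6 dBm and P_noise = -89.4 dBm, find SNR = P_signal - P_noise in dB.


SNR = -25.6 - (-89.4) = 63.8 dB

63.8 dB


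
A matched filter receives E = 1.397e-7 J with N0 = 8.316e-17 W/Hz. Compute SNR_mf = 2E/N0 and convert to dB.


SNR_lin = 2 * 1.397e-7 / 8.316e-17 = 3.36e9
SNR_dB = 10*log10(3.36e9) = 95.3 dB

95.3 dB


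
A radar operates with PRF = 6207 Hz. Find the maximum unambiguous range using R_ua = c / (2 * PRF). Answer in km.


R_ua = 3e8 / (2 * 6207) = 24166.3 m = 24.2 km

24.2 km


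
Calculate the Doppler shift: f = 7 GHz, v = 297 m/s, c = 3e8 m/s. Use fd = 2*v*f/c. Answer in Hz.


fd = 2 * 297 * 7000000000.0 / 3e8 = 13860.0 Hz

13860.0 Hz


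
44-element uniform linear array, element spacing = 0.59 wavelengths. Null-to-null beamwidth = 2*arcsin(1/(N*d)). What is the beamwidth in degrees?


1/(N*d) = 1/(44*0.59) = 0.038521
BW = 2*arcsin(0.038521) = 4.4 degrees

4.4 degrees


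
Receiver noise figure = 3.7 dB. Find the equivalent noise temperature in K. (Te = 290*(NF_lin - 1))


NF_lin = 10^(3.7/10) = 2.344229
Te = 290 * (2.344229 - 1) = 389.8 K

389.8 K


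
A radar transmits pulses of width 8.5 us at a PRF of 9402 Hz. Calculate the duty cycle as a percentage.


DC = 8.5e-6 * 9402 * 100 = 7.99%

7.99%


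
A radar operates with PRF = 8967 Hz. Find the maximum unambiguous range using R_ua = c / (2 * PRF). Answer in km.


R_ua = 3e8 / (2 * 8967) = 16728.0 m = 16.7 km

16.7 km


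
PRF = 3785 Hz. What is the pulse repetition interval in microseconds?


PRI = 1/3785 = 0.0002642008 s = 264.2 us

264.2 us


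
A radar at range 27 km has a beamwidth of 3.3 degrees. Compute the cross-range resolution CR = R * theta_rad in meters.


BW_rad = 0.057595865
CR = 27000 * 0.057595865 = 1555.1 m

1555.1 m


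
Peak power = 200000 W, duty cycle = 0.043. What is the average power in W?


P_avg = 200000 * 0.043 = 8600.0 W

8600.0 W


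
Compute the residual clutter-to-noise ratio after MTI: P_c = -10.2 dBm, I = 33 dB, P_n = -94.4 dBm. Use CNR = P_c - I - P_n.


CNR = -10.2 - 33 - (-94.4) = 51.2 dB

51.2 dB


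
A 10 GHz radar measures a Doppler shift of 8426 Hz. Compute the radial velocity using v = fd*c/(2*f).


v = 8426 * 3e8 / (2 * 10000000000.0) = 126.4 m/s

126.4 m/s


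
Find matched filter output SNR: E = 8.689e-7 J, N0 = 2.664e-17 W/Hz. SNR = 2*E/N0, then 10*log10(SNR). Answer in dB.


SNR_lin = 2 * 8.689e-7 / 2.664e-17 = 6.523e10
SNR_dB = 10*log10(6.523e10) = 108.1 dB

108.1 dB


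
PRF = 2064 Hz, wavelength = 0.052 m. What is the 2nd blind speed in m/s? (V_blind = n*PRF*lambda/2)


V_blind = 2 * 2064 * 0.052 / 2 = 107.3 m/s

107.3 m/s


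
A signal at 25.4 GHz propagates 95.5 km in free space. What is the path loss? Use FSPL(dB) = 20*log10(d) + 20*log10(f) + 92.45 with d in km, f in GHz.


20*log10(95.5) = 39.6
20*log10(25.4) = 28.1
FSPL = 160.1 dB

160.1 dB


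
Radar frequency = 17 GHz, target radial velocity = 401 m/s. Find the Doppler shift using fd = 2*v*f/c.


fd = 2 * 401 * 17000000000.0 / 3e8 = 45446.7 Hz

45446.7 Hz


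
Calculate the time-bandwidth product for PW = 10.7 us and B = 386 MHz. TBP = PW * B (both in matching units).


TBP = 10.7 * 386 = 4130.2

4130.2


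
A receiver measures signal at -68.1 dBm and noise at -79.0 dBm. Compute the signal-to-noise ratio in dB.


SNR = -68.1 - (-79.0) = 10.9 dB

10.9 dB


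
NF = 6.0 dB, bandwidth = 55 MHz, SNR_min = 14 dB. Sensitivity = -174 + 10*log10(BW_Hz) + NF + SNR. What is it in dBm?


10*log10(55000000.0) = 77.4
S = -174 + 77.4 + 6.0 + 14 = -76.6 dBm

-76.6 dBm


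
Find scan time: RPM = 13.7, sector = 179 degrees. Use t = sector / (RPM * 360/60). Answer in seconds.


t = 179 / (13.7 * 360) * 60 = 2.18 s

2.18 s


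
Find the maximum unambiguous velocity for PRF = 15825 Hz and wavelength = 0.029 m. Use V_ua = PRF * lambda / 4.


V_ua = 15825 * 0.029 / 4 = 114.7 m/s

114.7 m/s


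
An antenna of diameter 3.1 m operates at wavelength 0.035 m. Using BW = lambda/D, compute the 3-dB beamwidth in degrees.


BW_rad = 0.035 / 3.1 = 0.01129
BW_deg = 0.65 degrees

0.65 degrees


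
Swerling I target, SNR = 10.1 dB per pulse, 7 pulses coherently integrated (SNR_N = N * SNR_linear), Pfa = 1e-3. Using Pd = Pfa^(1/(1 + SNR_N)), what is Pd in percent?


SNR_lin = 10^(10.1/10) = 10.23293
SNR_N = 7 * 10.23293 = 71.63051
1/(1 + SNR_N) = 1/72.63051 = 0.0137683
Pd = (1e-3)^0.0137683 = 0.90927
Pd = 90.9%

90.9%


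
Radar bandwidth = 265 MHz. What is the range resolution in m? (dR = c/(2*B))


dR = 3e8 / (2 * 265000000.0) = 0.57 m

0.57 m


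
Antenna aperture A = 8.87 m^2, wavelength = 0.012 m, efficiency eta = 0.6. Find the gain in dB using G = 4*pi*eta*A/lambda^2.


G_linear = 4*pi*0.6*8.87/0.012^2 = 464432.11
G_dB = 10*log10(464432.11) = 56.7 dB

56.7 dB


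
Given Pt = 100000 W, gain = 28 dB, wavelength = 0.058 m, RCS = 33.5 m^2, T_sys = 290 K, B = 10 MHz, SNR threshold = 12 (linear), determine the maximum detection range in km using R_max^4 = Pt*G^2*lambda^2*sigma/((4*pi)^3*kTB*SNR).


G_lin = 10^(28/10) = 630.957344
R^4 = 100000 * 630.957344^2 * 0.058^2 * 33.5 / ((4*pi)^3 * 1.38e-23 * 290 * 10000000.0 * 12)
R^4 = 4.70774e18 m^4
R_max = (4.70774e18)^(1/4) = 46580.4 m = 46.6 km

46.6 km


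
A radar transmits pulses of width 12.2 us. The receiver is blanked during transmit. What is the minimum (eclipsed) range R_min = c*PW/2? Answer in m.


R_min = 3e8 * 12.2e-6 / 2 = 1830.0 m

1830.0 m


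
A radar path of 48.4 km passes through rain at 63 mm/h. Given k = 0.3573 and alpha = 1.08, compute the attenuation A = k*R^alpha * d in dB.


gamma = 0.3573 * 63^1.08 = 31.356011 dB/km
A = 31.356011 * 48.4 = 1517.63 dB

1517.63 dB


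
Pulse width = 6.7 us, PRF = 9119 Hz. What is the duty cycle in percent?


DC = 6.7e-6 * 9119 * 100 = 6.11%

6.11%


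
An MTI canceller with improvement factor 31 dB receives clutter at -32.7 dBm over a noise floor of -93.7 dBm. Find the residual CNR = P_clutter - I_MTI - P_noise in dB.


CNR = -32.7 - 31 - (-93.7) = 30.0 dB

30.0 dB


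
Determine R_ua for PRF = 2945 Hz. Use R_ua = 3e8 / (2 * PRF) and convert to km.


R_ua = 3e8 / (2 * 2945) = 50933.8 m = 50.9 km

50.9 km


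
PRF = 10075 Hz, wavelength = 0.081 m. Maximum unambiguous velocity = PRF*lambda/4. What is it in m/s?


V_ua = 10075 * 0.081 / 4 = 204.0 m/s

204.0 m/s


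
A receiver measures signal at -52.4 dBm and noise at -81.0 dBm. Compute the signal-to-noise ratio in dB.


SNR = -52.4 - (-81.0) = 28.6 dB

28.6 dB


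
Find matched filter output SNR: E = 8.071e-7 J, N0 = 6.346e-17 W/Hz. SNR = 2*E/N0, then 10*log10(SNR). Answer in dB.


SNR_lin = 2 * 8.071e-7 / 6.346e-17 = 2.544e10
SNR_dB = 10*log10(2.544e10) = 104.1 dB

104.1 dB


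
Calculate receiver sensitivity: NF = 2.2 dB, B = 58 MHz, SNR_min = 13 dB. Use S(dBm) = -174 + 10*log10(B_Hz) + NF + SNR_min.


10*log10(58000000.0) = 77.63
S = -174 + 77.63 + 2.2 + 13 = -81.2 dBm

-81.2 dBm


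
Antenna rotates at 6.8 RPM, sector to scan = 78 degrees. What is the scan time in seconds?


t = 78 / (6.8 * 360) * 60 = 1.91 s

1.91 s


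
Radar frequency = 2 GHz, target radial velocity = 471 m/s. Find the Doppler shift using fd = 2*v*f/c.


fd = 2 * 471 * 2000000000.0 / 3e8 = 6280.0 Hz

6280.0 Hz


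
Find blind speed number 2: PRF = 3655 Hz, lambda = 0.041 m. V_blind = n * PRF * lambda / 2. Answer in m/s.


V_blind = 2 * 3655 * 0.041 / 2 = 149.9 m/s

149.9 m/s


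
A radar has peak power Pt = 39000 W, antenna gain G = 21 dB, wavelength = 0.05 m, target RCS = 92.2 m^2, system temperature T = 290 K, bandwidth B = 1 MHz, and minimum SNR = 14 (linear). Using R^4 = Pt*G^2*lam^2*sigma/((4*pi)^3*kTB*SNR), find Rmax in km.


G_lin = 10^(21/10) = 125.892541
R^4 = 39000 * 125.892541^2 * 0.05^2 * 92.2 / ((4*pi)^3 * 1.38e-23 * 290 * 1000000.0 * 14)
R^4 = 1.28145e18 m^4
R_max = (1.28145e18)^(1/4) = 33645.4 m = 33.6 km

33.6 km


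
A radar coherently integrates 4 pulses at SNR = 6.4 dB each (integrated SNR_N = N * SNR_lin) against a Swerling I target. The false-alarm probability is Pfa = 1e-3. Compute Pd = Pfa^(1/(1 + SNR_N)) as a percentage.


SNR_lin = 10^(6.4/10) = 4.36516
SNR_N = 4 * 4.36516 = 17.46064
1/(1 + SNR_N) = 1/18.46064 = 0.0541693
Pd = (1e-3)^0.0541693 = 0.68785
Pd = 68.8%

68.8%


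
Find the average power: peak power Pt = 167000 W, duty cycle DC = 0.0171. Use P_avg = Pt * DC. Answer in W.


P_avg = 167000 * 0.0171 = 2855.7 W

2855.7 W


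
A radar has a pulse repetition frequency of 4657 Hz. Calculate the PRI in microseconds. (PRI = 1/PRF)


PRI = 1/4657 = 0.0002147305 s = 214.7 us

214.7 us


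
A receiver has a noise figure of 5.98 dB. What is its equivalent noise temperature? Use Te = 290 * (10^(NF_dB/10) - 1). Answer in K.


NF_lin = 10^(5.98/10) = 3.96278
Te = 290 * (3.96278 - 1) = 859.2 K

859.2 K


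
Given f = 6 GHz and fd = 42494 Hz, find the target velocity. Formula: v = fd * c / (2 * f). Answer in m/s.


v = 42494 * 3e8 / (2 * 6000000000.0) = 1062.4 m/s

1062.4 m/s


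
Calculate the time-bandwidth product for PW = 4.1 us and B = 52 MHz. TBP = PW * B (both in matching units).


TBP = 4.1 * 52 = 213.2

213.2


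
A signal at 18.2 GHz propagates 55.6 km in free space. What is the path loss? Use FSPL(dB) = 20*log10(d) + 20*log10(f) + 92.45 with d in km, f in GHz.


20*log10(55.6) = 34.9
20*log10(18.2) = 25.2
FSPL = 152.6 dB

152.6 dB


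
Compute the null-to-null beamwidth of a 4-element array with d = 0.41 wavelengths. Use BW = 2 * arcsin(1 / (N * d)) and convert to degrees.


1/(N*d) = 1/(4*0.41) = 0.609756
BW = 2*arcsin(0.609756) = 75.1 degrees

75.1 degrees


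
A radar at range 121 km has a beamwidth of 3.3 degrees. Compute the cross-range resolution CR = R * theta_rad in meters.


BW_rad = 0.057595865
CR = 121000 * 0.057595865 = 6969.1 m

6969.1 m


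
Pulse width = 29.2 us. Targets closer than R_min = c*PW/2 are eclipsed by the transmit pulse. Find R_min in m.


R_min = 3e8 * 29.2e-6 / 2 = 4380.0 m

4380.0 m


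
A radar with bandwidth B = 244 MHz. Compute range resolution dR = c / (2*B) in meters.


dR = 3e8 / (2 * 244000000.0) = 0.61 m

0.61 m


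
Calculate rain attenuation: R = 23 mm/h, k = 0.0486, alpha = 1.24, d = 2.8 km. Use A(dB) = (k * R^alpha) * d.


gamma = 0.0486 * 23^1.24 = 2.37235 dB/km
A = 2.37235 * 2.8 = 6.64 dB

6.64 dB


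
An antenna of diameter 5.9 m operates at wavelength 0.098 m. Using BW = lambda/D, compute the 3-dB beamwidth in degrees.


BW_rad = 0.098 / 5.9 = 0.01661
BW_deg = 0.95 degrees

0.95 degrees


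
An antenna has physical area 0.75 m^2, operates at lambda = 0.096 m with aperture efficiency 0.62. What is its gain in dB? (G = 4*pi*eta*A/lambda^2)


G_linear = 4*pi*0.62*0.75/0.096^2 = 634.05
G_dB = 10*log10(634.05) = 28.0 dB

28.0 dB


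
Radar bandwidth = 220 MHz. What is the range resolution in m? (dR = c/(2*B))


dR = 3e8 / (2 * 220000000.0) = 0.68 m

0.68 m


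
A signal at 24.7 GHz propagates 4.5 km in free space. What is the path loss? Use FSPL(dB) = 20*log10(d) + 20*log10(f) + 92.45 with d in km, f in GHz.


20*log10(4.5) = 13.06
20*log10(24.7) = 27.85
FSPL = 133.4 dB

133.4 dB


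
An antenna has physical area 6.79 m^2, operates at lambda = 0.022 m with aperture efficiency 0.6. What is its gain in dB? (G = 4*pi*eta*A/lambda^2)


G_linear = 4*pi*0.6*6.79/0.022^2 = 105775.61
G_dB = 10*log10(105775.61) = 50.2 dB

50.2 dB


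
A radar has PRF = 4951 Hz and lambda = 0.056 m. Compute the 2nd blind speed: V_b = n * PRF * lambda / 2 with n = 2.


V_blind = 2 * 4951 * 0.056 / 2 = 277.3 m/s

277.3 m/s


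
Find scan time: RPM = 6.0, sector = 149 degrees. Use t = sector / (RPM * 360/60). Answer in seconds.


t = 149 / (6.0 * 360) * 60 = 4.14 s

4.14 s


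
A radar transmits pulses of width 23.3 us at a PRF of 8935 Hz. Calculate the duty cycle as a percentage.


DC = 23.3e-6 * 8935 * 100 = 20.82%

20.82%


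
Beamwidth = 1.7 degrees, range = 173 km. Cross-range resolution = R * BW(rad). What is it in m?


BW_rad = 0.029670597
CR = 173000 * 0.029670597 = 5133.0 m

5133.0 m


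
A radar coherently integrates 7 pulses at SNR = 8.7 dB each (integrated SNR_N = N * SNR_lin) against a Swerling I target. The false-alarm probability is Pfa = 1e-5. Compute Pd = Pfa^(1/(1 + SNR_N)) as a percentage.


SNR_lin = 10^(8.7/10) = 7.4131
SNR_N = 7 * 7.4131 = 51.8917
1/(1 + SNR_N) = 1/52.8917 = 0.0189066
Pd = (1e-5)^0.0189066 = 0.80439
Pd = 80.4%

80.4%


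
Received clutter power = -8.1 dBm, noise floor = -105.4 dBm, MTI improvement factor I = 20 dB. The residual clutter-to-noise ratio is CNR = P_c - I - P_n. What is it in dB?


CNR = -8.1 - 20 - (-105.4) = 77.3 dB

77.3 dB


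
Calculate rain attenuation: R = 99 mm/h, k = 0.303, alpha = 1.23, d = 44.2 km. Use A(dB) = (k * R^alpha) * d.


gamma = 0.303 * 99^1.23 = 86.312544 dB/km
A = 86.312544 * 44.2 = 3815.01 dB

3815.01 dB


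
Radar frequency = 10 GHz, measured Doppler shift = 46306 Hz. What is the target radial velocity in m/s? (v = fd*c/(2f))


v = 46306 * 3e8 / (2 * 10000000000.0) = 694.6 m/s

694.6 m/s


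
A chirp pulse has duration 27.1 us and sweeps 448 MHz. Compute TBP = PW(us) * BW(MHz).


TBP = 27.1 * 448 = 12140.8

12140.8


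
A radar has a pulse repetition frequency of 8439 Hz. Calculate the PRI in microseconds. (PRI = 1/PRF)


PRI = 1/8439 = 0.0001184975 s = 118.5 us

118.5 us


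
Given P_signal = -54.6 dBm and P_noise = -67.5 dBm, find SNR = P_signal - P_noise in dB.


SNR = -54.6 - (-67.5) = 12.9 dB

12.9 dB


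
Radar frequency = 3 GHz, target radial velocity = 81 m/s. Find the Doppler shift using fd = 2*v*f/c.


fd = 2 * 81 * 3000000000.0 / 3e8 = 1620.0 Hz

1620.0 Hz


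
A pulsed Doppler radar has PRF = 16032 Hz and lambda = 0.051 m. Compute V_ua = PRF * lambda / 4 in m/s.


V_ua = 16032 * 0.051 / 4 = 204.4 m/s

204.4 m/s


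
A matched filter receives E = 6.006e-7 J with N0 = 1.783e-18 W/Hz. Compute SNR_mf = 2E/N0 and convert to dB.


SNR_lin = 2 * 6.006e-7 / 1.783e-18 = 6.737e11
SNR_dB = 10*log10(6.737e11) = 118.3 dB

118.3 dB


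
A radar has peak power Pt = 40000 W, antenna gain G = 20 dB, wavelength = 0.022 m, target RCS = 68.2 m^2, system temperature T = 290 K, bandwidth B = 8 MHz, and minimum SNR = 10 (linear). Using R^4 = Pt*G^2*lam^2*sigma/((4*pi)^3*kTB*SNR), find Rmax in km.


G_lin = 10^(20/10) = 100.0
R^4 = 40000 * 100.0^2 * 0.022^2 * 68.2 / ((4*pi)^3 * 1.38e-23 * 290 * 8000000.0 * 10)
R^4 = 2.07823e16 m^4
R_max = (2.07823e16)^(1/4) = 12006.7 m = 12.0 km

12.0 km


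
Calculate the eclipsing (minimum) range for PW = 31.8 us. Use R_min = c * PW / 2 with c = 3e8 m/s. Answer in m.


R_min = 3e8 * 31.8e-6 / 2 = 4770.0 m

4770.0 m


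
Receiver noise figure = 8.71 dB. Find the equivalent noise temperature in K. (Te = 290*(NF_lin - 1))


NF_lin = 10^(8.71/10) = 7.430191
Te = 290 * (7.430191 - 1) = 1864.8 K

1864.8 K


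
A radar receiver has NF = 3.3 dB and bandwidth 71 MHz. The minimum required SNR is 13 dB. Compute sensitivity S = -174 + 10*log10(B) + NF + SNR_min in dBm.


10*log10(71000000.0) = 78.51
S = -174 + 78.51 + 3.3 + 13 = -79.2 dBm

-79.2 dBm


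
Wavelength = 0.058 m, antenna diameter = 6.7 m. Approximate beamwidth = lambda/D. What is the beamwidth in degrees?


BW_rad = 0.058 / 6.7 = 0.008657
BW_deg = 0.5 degrees

0.5 degrees


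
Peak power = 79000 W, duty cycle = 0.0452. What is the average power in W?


P_avg = 79000 * 0.0452 = 3570.8 W

3570.8 W


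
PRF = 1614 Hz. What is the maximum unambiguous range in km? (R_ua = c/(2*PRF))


R_ua = 3e8 / (2 * 1614) = 92936.8 m = 92.9 km

92.9 km


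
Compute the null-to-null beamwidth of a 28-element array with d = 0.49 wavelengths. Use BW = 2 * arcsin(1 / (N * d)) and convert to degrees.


1/(N*d) = 1/(28*0.49) = 0.072886
BW = 2*arcsin(0.072886) = 8.4 degrees

8.4 degrees


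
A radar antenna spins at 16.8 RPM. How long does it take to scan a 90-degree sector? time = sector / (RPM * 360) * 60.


t = 90 / (16.8 * 360) * 60 = 0.89 s

0.89 s


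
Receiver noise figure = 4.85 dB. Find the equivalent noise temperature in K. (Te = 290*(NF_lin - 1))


NF_lin = 10^(4.85/10) = 3.054921
Te = 290 * (3.054921 - 1) = 595.9 K

595.9 K


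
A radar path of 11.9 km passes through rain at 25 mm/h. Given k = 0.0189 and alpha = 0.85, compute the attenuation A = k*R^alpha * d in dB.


gamma = 0.0189 * 25^0.85 = 0.291549 dB/km
A = 0.291549 * 11.9 = 3.47 dB

3.47 dB


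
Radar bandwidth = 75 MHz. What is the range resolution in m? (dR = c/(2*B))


dR = 3e8 / (2 * 75000000.0) = 2.0 m

2.0 m


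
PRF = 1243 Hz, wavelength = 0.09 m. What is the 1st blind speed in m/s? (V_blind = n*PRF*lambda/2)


V_blind = 1 * 1243 * 0.09 / 2 = 55.9 m/s

55.9 m/s


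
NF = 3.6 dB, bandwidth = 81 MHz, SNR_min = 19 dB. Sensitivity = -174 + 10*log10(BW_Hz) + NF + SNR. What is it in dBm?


10*log10(81000000.0) = 79.08
S = -174 + 79.08 + 3.6 + 19 = -72.3 dBm

-72.3 dBm


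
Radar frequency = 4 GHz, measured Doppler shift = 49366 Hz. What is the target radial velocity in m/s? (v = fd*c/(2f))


v = 49366 * 3e8 / (2 * 4000000000.0) = 1851.2 m/s

1851.2 m/s


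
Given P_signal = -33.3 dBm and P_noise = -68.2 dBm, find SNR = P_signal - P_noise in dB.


SNR = -33.3 - (-68.2) = 34.9 dB

34.9 dB


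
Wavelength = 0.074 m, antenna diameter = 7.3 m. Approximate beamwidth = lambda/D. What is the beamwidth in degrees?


BW_rad = 0.074 / 7.3 = 0.010137
BW_deg = 0.58 degrees

0.58 degrees


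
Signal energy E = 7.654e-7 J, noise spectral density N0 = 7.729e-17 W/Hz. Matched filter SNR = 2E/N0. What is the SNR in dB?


SNR_lin = 2 * 7.654e-7 / 7.729e-17 = 1.981e10
SNR_dB = 10*log10(1.981e10) = 103.0 dB

103.0 dB


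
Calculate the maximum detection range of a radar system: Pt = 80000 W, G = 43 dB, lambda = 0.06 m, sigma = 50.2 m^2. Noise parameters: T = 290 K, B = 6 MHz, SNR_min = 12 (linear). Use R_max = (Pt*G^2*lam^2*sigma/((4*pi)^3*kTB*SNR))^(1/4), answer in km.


G_lin = 10^(43/10) = 19952.62315
R^4 = 80000 * 19952.62315^2 * 0.06^2 * 50.2 / ((4*pi)^3 * 1.38e-23 * 290 * 6000000.0 * 12)
R^4 = 1.0066e22 m^4
R_max = (1.0066e22)^(1/4) = 316748.3 m = 316.7 km

316.7 km


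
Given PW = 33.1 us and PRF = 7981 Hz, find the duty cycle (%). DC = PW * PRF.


DC = 33.1e-6 * 7981 * 100 = 26.42%

26.42%


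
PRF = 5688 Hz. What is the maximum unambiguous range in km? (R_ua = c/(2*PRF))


R_ua = 3e8 / (2 * 5688) = 26371.3 m = 26.4 km

26.4 km


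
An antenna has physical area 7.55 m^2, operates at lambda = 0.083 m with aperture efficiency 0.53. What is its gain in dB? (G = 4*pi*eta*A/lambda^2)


G_linear = 4*pi*0.53*7.55/0.083^2 = 7299.22
G_dB = 10*log10(7299.22) = 38.6 dB

38.6 dB


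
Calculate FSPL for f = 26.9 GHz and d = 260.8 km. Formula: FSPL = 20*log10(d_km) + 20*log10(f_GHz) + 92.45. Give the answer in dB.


20*log10(260.8) = 48.33
20*log10(26.9) = 28.6
FSPL = 169.4 dB

169.4 dB


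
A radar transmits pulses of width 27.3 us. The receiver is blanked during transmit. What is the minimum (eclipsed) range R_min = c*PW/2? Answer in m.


R_min = 3e8 * 27.3e-6 / 2 = 4095.0 m

4095.0 m


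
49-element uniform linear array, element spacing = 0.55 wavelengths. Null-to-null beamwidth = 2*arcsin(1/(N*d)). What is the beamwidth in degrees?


1/(N*d) = 1/(49*0.55) = 0.037106
BW = 2*arcsin(0.037106) = 4.3 degrees

4.3 degrees


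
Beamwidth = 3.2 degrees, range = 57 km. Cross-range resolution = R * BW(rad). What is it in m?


BW_rad = 0.055850536
CR = 57000 * 0.055850536 = 3183.5 m

3183.5 m


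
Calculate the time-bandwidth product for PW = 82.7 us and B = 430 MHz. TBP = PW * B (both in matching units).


TBP = 82.7 * 430 = 35561.0

35561.0


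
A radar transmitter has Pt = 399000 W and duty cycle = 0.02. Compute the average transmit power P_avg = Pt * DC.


P_avg = 399000 * 0.02 = 7980.0 W

7980.0 W


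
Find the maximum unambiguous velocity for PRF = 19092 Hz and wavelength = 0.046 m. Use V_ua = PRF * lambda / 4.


V_ua = 19092 * 0.046 / 4 = 219.6 m/s

219.6 m/s


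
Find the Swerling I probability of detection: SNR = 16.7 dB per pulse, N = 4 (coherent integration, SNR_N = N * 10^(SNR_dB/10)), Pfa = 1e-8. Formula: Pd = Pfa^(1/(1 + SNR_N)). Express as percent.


SNR_lin = 10^(16.7/10) = 46.77351
SNR_N = 4 * 46.77351 = 187.09404
1/(1 + SNR_N) = 1/188.09404 = 0.0053165
Pd = (1e-8)^0.0053165 = 0.90671
Pd = 90.7%

90.7%


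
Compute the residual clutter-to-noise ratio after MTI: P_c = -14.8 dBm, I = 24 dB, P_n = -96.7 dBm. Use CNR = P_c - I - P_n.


CNR = -14.8 - 24 - (-96.7) = 57.9 dB

57.9 dB


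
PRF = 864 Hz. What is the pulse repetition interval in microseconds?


PRI = 1/864 = 0.0011574074 s = 1157.4 us

1157.4 us


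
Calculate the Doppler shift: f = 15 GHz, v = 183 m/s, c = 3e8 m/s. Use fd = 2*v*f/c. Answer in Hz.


fd = 2 * 183 * 15000000000.0 / 3e8 = 18300.0 Hz

18300.0 Hz


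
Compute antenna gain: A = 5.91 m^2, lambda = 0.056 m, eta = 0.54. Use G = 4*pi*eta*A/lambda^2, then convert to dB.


G_linear = 4*pi*0.54*5.91/0.056^2 = 12788.37
G_dB = 10*log10(12788.37) = 41.1 dB

41.1 dB


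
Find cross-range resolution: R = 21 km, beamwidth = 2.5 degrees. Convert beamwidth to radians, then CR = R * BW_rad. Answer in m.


BW_rad = 0.043633231
CR = 21000 * 0.043633231 = 916.3 m

916.3 m


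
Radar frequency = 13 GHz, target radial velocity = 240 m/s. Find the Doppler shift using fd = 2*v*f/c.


fd = 2 * 240 * 13000000000.0 / 3e8 = 20800.0 Hz

20800.0 Hz


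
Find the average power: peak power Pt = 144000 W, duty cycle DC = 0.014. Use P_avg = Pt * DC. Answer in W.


P_avg = 144000 * 0.014 = 2016.0 W

2016.0 W


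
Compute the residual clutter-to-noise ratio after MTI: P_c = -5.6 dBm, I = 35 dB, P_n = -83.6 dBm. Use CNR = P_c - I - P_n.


CNR = -5.6 - 35 - (-83.6) = 43.0 dB

43.0 dB


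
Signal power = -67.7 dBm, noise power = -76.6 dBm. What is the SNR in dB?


SNR = -67.7 - (-76.6) = 8.9 dB

8.9 dB


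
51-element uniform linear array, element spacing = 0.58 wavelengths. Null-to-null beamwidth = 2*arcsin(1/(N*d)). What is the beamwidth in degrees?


1/(N*d) = 1/(51*0.58) = 0.033807
BW = 2*arcsin(0.033807) = 3.9 degrees

3.9 degrees


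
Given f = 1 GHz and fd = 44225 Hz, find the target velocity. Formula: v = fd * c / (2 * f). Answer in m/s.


v = 44225 * 3e8 / (2 * 1000000000.0) = 6633.8 m/s

6633.8 m/s


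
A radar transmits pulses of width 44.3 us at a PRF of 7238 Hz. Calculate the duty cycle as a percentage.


DC = 44.3e-6 * 7238 * 100 = 32.06%

32.06%


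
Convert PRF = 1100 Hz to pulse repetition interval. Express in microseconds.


PRI = 1/1100 = 0.0009090909 s = 909.1 us

909.1 us


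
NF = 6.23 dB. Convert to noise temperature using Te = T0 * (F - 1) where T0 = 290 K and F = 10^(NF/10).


NF_lin = 10^(6.23/10) = 4.19759
Te = 290 * (4.19759 - 1) = 927.3 K

927.3 K


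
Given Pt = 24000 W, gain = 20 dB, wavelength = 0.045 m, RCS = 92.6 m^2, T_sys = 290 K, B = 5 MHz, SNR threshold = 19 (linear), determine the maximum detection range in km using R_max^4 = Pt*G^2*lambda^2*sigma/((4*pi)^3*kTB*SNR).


G_lin = 10^(20/10) = 100.0
R^4 = 24000 * 100.0^2 * 0.045^2 * 92.6 / ((4*pi)^3 * 1.38e-23 * 290 * 5000000.0 * 19)
R^4 = 5.96509e16 m^4
R_max = (5.96509e16)^(1/4) = 15628.0 m = 15.6 km

15.6 km


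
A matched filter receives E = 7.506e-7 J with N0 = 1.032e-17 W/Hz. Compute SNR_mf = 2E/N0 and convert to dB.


SNR_lin = 2 * 7.506e-7 / 1.032e-17 = 1.455e11
SNR_dB = 10*log10(1.455e11) = 111.6 dB

111.6 dB


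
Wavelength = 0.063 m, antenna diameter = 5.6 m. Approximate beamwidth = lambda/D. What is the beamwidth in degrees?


BW_rad = 0.063 / 5.6 = 0.01125
BW_deg = 0.64 degrees

0.64 degrees


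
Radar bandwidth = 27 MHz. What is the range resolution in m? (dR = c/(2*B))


dR = 3e8 / (2 * 27000000.0) = 5.56 m

5.56 m


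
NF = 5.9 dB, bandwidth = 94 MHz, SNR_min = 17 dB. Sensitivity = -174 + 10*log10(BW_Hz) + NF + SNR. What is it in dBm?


10*log10(94000000.0) = 79.73
S = -174 + 79.73 + 5.9 + 17 = -71.4 dBm

-71.4 dBm


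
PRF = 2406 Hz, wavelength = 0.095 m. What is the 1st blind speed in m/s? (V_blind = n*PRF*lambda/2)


V_blind = 1 * 2406 * 0.095 / 2 = 114.3 m/s

114.3 m/s


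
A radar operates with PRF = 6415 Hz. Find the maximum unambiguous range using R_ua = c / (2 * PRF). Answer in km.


R_ua = 3e8 / (2 * 6415) = 23382.7 m = 23.4 km

23.4 km


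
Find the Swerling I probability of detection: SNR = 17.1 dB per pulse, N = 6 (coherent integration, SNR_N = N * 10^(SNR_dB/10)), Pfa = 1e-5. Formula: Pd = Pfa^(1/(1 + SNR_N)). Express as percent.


SNR_lin = 10^(17.1/10) = 51.28614
SNR_N = 6 * 51.28614 = 307.71684
1/(1 + SNR_N) = 1/308.71684 = 0.0032392
Pd = (1e-5)^0.0032392 = 0.96339
Pd = 96.3%

96.3%


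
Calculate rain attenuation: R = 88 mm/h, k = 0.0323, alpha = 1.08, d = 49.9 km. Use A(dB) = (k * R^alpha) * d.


gamma = 0.0323 * 88^1.08 = 4.066716 dB/km
A = 4.066716 * 49.9 = 202.93 dB

202.93 dB


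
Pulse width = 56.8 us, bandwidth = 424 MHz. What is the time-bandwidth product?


TBP = 56.8 * 424 = 24083.2

24083.2


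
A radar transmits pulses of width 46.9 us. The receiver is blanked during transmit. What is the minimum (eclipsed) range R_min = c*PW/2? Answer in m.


R_min = 3e8 * 46.9e-6 / 2 = 7035.0 m

7035.0 m


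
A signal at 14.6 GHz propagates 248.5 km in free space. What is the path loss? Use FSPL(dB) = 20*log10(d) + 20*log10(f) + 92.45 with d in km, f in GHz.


20*log10(248.5) = 47.91
20*log10(14.6) = 23.29
FSPL = 163.6 dB

163.6 dB


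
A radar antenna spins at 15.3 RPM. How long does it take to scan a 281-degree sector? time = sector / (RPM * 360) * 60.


t = 281 / (15.3 * 360) * 60 = 3.06 s

3.06 s


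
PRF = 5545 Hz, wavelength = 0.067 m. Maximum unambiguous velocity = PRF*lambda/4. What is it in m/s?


V_ua = 5545 * 0.067 / 4 = 92.9 m/s

92.9 m/s


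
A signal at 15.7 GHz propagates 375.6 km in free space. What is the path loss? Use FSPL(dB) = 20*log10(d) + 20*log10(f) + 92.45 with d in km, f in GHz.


20*log10(375.6) = 51.49
20*log10(15.7) = 23.92
FSPL = 167.9 dB

167.9 dB


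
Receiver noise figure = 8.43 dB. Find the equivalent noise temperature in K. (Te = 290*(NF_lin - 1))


NF_lin = 10^(8.43/10) = 6.966265
Te = 290 * (6.966265 - 1) = 1730.2 K

1730.2 K


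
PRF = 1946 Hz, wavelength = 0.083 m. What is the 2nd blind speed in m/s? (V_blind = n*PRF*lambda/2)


V_blind = 2 * 1946 * 0.083 / 2 = 161.5 m/s

161.5 m/s


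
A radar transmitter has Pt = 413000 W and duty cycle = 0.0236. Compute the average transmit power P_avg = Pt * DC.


P_avg = 413000 * 0.0236 = 9746.8 W

9746.8 W


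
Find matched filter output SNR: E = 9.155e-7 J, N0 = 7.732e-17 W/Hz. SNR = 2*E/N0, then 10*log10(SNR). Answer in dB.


SNR_lin = 2 * 9.155e-7 / 7.732e-17 = 2.368e10
SNR_dB = 10*log10(2.368e10) = 103.7 dB

103.7 dB


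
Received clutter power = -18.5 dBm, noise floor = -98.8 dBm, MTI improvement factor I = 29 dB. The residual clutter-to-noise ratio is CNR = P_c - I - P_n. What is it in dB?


CNR = -18.5 - 29 - (-98.8) = 51.3 dB

51.3 dB


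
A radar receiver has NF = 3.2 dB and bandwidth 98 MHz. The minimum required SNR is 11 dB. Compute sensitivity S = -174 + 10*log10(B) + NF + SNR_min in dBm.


10*log10(98000000.0) = 79.91
S = -174 + 79.91 + 3.2 + 11 = -79.9 dBm

-79.9 dBm


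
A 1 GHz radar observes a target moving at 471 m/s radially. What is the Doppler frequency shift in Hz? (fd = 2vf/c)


fd = 2 * 471 * 1000000000.0 / 3e8 = 3140.0 Hz

3140.0 Hz


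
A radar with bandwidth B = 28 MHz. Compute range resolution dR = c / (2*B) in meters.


dR = 3e8 / (2 * 28000000.0) = 5.36 m

5.36 m


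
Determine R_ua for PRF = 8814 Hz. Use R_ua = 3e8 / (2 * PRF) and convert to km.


R_ua = 3e8 / (2 * 8814) = 17018.4 m = 17.0 km

17.0 km


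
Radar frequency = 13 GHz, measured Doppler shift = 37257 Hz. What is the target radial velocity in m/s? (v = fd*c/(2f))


v = 37257 * 3e8 / (2 * 13000000000.0) = 429.9 m/s

429.9 m/s


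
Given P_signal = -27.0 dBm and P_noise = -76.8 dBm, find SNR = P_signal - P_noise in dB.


SNR = -27.0 - (-76.8) = 49.8 dB

49.8 dB


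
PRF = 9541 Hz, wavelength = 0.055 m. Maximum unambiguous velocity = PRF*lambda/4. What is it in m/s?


V_ua = 9541 * 0.055 / 4 = 131.2 m/s

131.2 m/s


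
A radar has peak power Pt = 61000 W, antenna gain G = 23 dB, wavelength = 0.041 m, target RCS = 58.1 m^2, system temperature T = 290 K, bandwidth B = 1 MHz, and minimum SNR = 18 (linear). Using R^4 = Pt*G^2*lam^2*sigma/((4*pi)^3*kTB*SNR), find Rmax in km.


G_lin = 10^(23/10) = 199.526231
R^4 = 61000 * 199.526231^2 * 0.041^2 * 58.1 / ((4*pi)^3 * 1.38e-23 * 290 * 1000000.0 * 18)
R^4 = 1.65918e18 m^4
R_max = (1.65918e18)^(1/4) = 35890.0 m = 35.9 km

35.9 km


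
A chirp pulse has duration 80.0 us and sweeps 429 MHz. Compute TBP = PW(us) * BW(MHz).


TBP = 80.0 * 429 = 34320.0

34320.0


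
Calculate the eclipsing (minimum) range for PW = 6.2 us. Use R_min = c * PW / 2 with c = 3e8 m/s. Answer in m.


R_min = 3e8 * 6.2e-6 / 2 = 930.0 m

930.0 m


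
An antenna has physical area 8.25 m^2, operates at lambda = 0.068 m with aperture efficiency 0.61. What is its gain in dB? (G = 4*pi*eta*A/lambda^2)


G_linear = 4*pi*0.61*8.25/0.068^2 = 13676.53
G_dB = 10*log10(13676.53) = 41.4 dB

41.4 dB


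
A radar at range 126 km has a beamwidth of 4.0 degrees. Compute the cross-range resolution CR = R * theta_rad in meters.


BW_rad = 0.06981317
CR = 126000 * 0.06981317 = 8796.5 m

8796.5 m


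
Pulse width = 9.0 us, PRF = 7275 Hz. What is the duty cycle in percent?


DC = 9.0e-6 * 7275 * 100 = 6.55%

6.55%


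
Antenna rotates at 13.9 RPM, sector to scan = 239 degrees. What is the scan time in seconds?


t = 239 / (13.9 * 360) * 60 = 2.87 s

2.87 s


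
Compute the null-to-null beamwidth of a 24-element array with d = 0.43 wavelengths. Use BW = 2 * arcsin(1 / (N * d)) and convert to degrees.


1/(N*d) = 1/(24*0.43) = 0.096899
BW = 2*arcsin(0.096899) = 11.1 degrees

11.1 degrees


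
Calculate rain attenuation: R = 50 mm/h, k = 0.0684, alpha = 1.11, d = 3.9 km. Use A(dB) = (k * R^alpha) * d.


gamma = 0.0684 * 50^1.11 = 5.259117 dB/km
A = 5.259117 * 3.9 = 20.51 dB

20.51 dB


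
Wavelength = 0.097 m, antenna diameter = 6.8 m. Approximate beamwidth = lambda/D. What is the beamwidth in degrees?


BW_rad = 0.097 / 6.8 = 0.014265
BW_deg = 0.82 degrees

0.82 degrees


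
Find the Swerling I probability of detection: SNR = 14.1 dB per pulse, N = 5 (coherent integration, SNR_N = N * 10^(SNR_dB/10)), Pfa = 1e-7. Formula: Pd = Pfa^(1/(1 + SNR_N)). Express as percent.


SNR_lin = 10^(14.1/10) = 25.70396
SNR_N = 5 * 25.70396 = 128.5198
1/(1 + SNR_N) = 1/129.5198 = 0.0077208
Pd = (1e-7)^0.0077208 = 0.88299
Pd = 88.3%

88.3%


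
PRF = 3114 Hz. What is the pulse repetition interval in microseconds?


PRI = 1/3114 = 0.0003211304 s = 321.1 us

321.1 us


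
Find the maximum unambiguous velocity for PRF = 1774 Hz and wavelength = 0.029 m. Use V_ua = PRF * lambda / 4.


V_ua = 1774 * 0.029 / 4 = 12.9 m/s

12.9 m/s


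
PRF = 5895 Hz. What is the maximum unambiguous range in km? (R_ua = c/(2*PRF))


R_ua = 3e8 / (2 * 5895) = 25445.3 m = 25.4 km

25.4 km
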